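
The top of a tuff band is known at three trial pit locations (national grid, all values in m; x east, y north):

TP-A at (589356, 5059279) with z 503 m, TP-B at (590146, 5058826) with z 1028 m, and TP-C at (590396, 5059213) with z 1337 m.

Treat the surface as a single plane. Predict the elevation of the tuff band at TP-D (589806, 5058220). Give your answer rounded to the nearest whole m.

Two edge vectors: TP-A→TP-B = (790, -453, 525), TP-A→TP-C = (1040, -66, 834).
Normal n = (TP-A→TP-B) × (TP-A→TP-C) = (-343152, -112860, 418980).
So ∂z/∂x = −n_x/n_z = 0.81901761 and ∂z/∂y = −n_y/n_z = 0.26936847.
Intercept c from TP-A: 503 − 482692.95 − 1362810.22 = −1845000.17.
At (589806, 5058220): z = 483061.5 + 1362525.0 − 1845000.17 = 586.3 m.

586 m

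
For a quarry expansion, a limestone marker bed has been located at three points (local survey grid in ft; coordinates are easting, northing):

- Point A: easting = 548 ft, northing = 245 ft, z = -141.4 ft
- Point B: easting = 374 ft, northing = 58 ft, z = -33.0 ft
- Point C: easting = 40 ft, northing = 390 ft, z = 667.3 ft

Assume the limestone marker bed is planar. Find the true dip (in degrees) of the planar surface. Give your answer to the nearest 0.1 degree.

57.4°

Let the plane be z = a·easting + b·northing + c.
Point B−Point A: −174a − 187b = 108.4;  Point C−Point A: −508a + 145b = 808.7.
Solving gives a = −1.38859, b = 0.71238.
Gradient magnitude |∇z| = √(a² + b²) = √(1.92819 + 0.50749) = 1.56066.
True dip = arctan(1.56066) = 57.4°, dipping toward ESE (azimuth ≈ 117°).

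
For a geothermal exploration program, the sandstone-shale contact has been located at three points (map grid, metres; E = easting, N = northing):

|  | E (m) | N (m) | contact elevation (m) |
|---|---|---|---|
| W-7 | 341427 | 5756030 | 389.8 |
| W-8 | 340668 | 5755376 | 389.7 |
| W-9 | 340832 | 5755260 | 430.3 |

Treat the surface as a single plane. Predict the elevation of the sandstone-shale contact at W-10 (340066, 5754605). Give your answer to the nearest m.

Two edge vectors: W-7→W-8 = (-759, -654, -0.1), W-7→W-9 = (-595, -770, 40.5).
Normal n = (W-7→W-8) × (W-7→W-9) = (-26564, 30799, 195300).
So ∂z/∂E = −n_x/n_z = 0.13601639 and ∂z/∂N = −n_y/n_z = −0.15770097.
Intercept c from W-7: 389.8 − 46439.67 + 907731.53 = 861681.66.
At (340066, 5754605): z = 46254.5 − 907506.8 + 861681.66 = 429.4 m.

429 m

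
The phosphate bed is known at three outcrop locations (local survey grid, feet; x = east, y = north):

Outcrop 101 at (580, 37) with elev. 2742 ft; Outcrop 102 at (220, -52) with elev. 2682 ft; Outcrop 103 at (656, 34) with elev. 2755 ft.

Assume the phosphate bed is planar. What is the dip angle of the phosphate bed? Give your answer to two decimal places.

9.71°

Two edge vectors: Outcrop 101→Outcrop 102 = (-360, -89, -60), Outcrop 101→Outcrop 103 = (76, -3, 13).
Normal n = (Outcrop 101→Outcrop 102) × (Outcrop 101→Outcrop 103) = (-1337, 120, 7844).
So ∂z/∂x = −n_x/n_z = 0.17045 and ∂z/∂y = −n_y/n_z = −0.01530.
Gradient magnitude |∇z| = √(a² + b²) = √(0.02905 + 0.00023) = 0.17113.
True dip = arctan(0.17113) = 9.71°, dipping toward W (azimuth ≈ 275°).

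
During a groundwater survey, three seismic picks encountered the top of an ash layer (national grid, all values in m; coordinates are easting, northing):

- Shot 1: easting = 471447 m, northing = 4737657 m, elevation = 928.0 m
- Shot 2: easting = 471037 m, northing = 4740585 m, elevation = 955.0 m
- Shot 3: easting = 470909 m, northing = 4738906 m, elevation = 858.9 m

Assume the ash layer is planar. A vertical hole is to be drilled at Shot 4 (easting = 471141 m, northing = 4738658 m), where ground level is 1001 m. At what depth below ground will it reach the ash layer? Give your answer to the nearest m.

Two edge vectors: Shot 1→Shot 2 = (-410, 2928, 27), Shot 1→Shot 3 = (-538, 1249, -69.1).
Normal n = (Shot 1→Shot 2) × (Shot 1→Shot 3) = (-236047.8, -42857, 1063174).
So ∂z/∂easting = −n_x/n_z = 0.22202180 and ∂z/∂northing = −n_y/n_z = 0.04031043.
Intercept c from Shot 1: 928 − 104671.51 − 190976.99 = −294720.50.
At (471141, 4738658): z_contact = 104603.6 + 191017.3 − 294720.50 = 900.4 m.
Depth below ground = 1001 − 900.4 = 101 m.

101 m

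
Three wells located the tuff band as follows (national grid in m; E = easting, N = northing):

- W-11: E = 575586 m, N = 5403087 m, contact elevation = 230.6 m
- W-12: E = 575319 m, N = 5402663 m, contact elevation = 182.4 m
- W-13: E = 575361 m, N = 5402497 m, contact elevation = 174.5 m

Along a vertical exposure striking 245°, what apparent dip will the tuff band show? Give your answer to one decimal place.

Two edge vectors: W-11→W-12 = (-267, -424, -48.2), W-11→W-13 = (-225, -590, -56.1).
Normal n = (W-11→W-12) × (W-11→W-13) = (-4651.6, -4133.7, 62130).
So ∂z/∂E = −n_x/n_z = 0.07487 and ∂z/∂N = −n_y/n_z = 0.06653.
Unit vector along 245° is (sin 245°, cos 245°) = (-0.9063, -0.4226).
Slope in that direction = a·(-0.9063) + b·(-0.4226) = −0.09597.
Apparent dip = arctan|0.09597| = 5.5° (true dip is 5.7°, so apparent ≤ true as expected).

5.5°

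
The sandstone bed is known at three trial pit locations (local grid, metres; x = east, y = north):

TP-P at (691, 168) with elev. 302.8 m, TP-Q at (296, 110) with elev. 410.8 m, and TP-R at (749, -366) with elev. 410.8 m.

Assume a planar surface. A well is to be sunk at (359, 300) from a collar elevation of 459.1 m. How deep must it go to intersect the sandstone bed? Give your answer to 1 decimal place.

Let the plane be z = a·x + b·y + c.
TP-Q−TP-P: −395a − 58b = 108;  TP-R−TP-P: 58a − 534b = 108.
Solving gives a = −0.23989, b = −0.22830.
Then c = 302.8 − a·691 − b·168 = 506.92.
At (359, 300): z_contact = −86.12 − 68.49 + 506.92 = 352.31 m.
Depth below ground = 459.1 − 352.31 = 106.8 m.

106.8 m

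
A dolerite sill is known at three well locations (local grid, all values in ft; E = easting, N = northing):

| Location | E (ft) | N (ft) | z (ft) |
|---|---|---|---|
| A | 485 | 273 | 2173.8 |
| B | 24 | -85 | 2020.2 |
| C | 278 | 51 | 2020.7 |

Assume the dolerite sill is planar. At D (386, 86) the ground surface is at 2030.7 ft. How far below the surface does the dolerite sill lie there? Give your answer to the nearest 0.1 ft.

41.1 ft

Let the plane be z = a·E + b·N + c.
B−A: −461a − 358b = −153.6;  C−A: −207a − 222b = −153.1.
Solving gives a = −0.73348, b = 1.37356.
Then c = 2173.8 − a·485 − b·273 = 2154.56.
At (386, 86): z_contact = −283.12 + 118.13 + 2154.56 = 1989.56 ft.
Depth below ground = 2030.7 − 1989.56 = 41.1 ft.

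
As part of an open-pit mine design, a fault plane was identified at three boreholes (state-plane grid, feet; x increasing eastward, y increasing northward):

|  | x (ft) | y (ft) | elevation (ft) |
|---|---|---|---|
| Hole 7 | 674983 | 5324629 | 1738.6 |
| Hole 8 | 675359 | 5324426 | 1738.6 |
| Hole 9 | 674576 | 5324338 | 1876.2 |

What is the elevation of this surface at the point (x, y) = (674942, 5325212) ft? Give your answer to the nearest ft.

1587 ft

Let the plane be z = a·x + b·y + c.
Hole 8−Hole 7: 376a − 203b = 0;  Hole 9−Hole 7: −407a − 291b = 137.6.
Solving gives a = −0.14545530, b = −0.26941475.
Then c = 1738.6 − a·674983 − b·5324629 = 1534452.04.
At (674942, 5325212): z = −98173.9 − 1434690.7 + 1534452.04 = 1587.5 ft.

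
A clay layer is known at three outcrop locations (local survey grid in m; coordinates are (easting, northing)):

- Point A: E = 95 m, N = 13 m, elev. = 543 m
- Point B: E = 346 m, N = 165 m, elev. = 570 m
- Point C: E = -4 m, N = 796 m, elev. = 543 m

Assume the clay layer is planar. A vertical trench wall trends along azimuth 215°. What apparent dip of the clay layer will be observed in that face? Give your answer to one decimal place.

Let the plane be z = a·E + b·N + c.
Point B−Point A: 251a + 152b = 27;  Point C−Point A: −99a + 783b = 0.
Solving gives a = 0.09992, b = 0.01263.
Unit vector along 215° is (sin 215°, cos 215°) = (-0.5736, -0.8192).
Slope in that direction = a·(-0.5736) + b·(-0.8192) = −0.06766.
Apparent dip = arctan|0.06766| = 3.9° (true dip is 5.8°, so apparent ≤ true as expected).

3.9°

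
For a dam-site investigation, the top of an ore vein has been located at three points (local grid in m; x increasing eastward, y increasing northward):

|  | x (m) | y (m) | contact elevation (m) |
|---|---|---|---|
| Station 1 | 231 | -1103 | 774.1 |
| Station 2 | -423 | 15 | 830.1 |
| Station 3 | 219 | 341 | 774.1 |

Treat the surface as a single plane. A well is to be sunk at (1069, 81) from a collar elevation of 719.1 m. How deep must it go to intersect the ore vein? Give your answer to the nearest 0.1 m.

Two edge vectors: Station 1→Station 2 = (-654, 1118, 56), Station 1→Station 3 = (-12, 1444, 0).
Normal n = (Station 1→Station 2) × (Station 1→Station 3) = (-80864, -672, -930960).
So ∂z/∂x = −n_x/n_z = −0.086861 and ∂z/∂y = −n_y/n_z = −0.000722.
Intercept c from Station 1: 774.1 + 20.06 − 0.80 = 793.37.
At (1069, 81): z_contact = −92.85 − 0.06 + 793.37 = 700.46 m.
Depth below ground = 719.1 − 700.46 = 18.6 m.

18.6 m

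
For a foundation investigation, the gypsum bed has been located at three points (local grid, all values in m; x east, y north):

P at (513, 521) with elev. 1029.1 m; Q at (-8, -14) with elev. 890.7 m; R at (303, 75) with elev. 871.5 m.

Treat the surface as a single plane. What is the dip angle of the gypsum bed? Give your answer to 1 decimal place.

Let the plane be z = a·x + b·y + c.
Q−P: −521a − 535b = −138.4;  R−P: −210a − 446b = −157.6.
Solving gives a = −0.18822, b = 0.44199.
Gradient magnitude |∇z| = √(a² + b²) = √(0.03543 + 0.19535) = 0.48040.
True dip = arctan(0.48040) = 25.7°, dipping toward SSE (azimuth ≈ 157°).

25.7°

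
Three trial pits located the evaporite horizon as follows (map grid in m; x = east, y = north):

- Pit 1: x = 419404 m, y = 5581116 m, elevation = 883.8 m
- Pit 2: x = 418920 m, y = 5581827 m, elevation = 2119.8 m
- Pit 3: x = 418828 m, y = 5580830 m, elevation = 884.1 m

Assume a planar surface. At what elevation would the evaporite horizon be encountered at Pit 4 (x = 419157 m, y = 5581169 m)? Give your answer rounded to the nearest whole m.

1112 m

Let the plane be z = a·x + b·y + c.
Pit 2−Pit 1: −484a + 711b = 1236;  Pit 3−Pit 1: −576a − 286b = 0.3.
Solving gives a = −0.64550204, b = 1.29898314.
Then c = 883.8 − a·419404 − b·5581116 = −6978165.63.
At (419157, 5581169): z = −270566.7 + 7249844.4 − 6978165.63 = 1112.1 m.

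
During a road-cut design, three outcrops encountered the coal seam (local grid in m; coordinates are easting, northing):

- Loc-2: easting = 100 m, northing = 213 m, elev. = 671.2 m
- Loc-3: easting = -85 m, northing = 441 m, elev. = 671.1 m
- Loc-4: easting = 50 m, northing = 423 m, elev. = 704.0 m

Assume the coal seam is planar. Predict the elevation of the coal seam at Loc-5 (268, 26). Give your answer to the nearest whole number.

676 m

Two edge vectors: Loc-2→Loc-3 = (-185, 228, -0.1), Loc-2→Loc-4 = (-50, 210, 32.8).
Normal n = (Loc-2→Loc-3) × (Loc-2→Loc-4) = (7499.4, 6073, -27450).
So ∂z/∂easting = −n_x/n_z = 0.27320 and ∂z/∂northing = −n_y/n_z = 0.22124.
Intercept c from Loc-2: 671.2 − 27.32 − 47.12 = 596.76.
At (268, 26): z = 73.2 + 5.8 + 596.76 = 675.7 m.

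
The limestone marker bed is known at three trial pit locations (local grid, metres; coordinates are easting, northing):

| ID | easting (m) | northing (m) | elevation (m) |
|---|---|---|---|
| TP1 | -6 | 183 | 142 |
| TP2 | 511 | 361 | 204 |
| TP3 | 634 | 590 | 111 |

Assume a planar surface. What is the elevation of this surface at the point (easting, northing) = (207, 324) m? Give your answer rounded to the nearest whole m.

Let the plane be z = a·easting + b·northing + c.
TP2−TP1: 517a + 178b = 62;  TP3−TP1: 640a + 407b = −31.
Solving gives a = 0.31868, b = −0.57728.
Then c = 142 − a·-6 − b·183 = 249.55.
At (207, 324): z = 66.0 − 187.0 + 249.55 = 128.5 m.

128 m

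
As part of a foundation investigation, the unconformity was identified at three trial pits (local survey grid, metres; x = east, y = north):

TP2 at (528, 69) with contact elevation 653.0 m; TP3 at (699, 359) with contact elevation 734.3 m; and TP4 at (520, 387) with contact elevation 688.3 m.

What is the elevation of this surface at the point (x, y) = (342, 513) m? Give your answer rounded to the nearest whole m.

Two edge vectors: TP2→TP3 = (171, 290, 81.3), TP2→TP4 = (-8, 318, 35.3).
Normal n = (TP2→TP3) × (TP2→TP4) = (-15616.4, -6686.7, 56698).
So ∂z/∂x = −n_x/n_z = 0.27543 and ∂z/∂y = −n_y/n_z = 0.11794.
Intercept c from TP2: 653 − 145.43 − 8.14 = 499.43.
At (342, 513): z = 94.2 + 60.5 + 499.43 = 654.1 m.

654 m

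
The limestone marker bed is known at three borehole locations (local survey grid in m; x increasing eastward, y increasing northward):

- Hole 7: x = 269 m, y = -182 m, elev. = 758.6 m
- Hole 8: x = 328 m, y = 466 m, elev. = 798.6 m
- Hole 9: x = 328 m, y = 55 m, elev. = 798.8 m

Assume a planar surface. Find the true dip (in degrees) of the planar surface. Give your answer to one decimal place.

34.3°

Two edge vectors: Hole 7→Hole 8 = (59, 648, 40), Hole 7→Hole 9 = (59, 237, 40.2).
Normal n = (Hole 7→Hole 8) × (Hole 7→Hole 9) = (16569.6, -11.8, -24249).
So ∂z/∂x = −n_x/n_z = 0.68331 and ∂z/∂y = −n_y/n_z = −0.00049.
Gradient magnitude |∇z| = √(a² + b²) = √(0.46691 + 0.00000) = 0.68331.
True dip = arctan(0.68331) = 34.3°, dipping toward W (azimuth ≈ 270°).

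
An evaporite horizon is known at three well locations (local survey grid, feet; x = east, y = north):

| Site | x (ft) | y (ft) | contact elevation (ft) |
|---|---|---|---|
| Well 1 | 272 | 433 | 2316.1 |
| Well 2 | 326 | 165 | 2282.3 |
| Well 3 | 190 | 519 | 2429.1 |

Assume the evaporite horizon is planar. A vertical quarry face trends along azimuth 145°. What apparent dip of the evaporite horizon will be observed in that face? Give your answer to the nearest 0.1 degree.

Let the plane be z = a·x + b·y + c.
Well 2−Well 1: 54a − 268b = −33.8;  Well 3−Well 1: −82a + 86b = 113.
Solving gives a = −1.57958, b = −0.19215.
Unit vector along 145° is (sin 145°, cos 145°) = (0.5736, -0.8192).
Slope in that direction = a·(0.5736) + b·(-0.8192) = −0.74860.
Apparent dip = arctan|0.74860| = 36.8° (true dip is 57.9°, so apparent ≤ true as expected).

36.8°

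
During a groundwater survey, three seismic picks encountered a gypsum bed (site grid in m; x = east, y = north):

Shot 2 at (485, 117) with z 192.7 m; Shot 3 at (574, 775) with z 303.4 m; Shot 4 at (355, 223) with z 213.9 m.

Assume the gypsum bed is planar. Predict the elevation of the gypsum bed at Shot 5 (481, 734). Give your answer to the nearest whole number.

Two edge vectors: Shot 2→Shot 3 = (89, 658, 110.7), Shot 2→Shot 4 = (-130, 106, 21.2).
Normal n = (Shot 2→Shot 3) × (Shot 2→Shot 4) = (2215.4, -16277.8, 94974).
So ∂z/∂x = −n_x/n_z = −0.02333 and ∂z/∂y = −n_y/n_z = 0.17139.
Intercept c from Shot 2: 192.7 + 11.31 − 20.05 = 183.96.
At (481, 734): z = −11.2 + 125.8 + 183.96 = 298.5 m.

299 m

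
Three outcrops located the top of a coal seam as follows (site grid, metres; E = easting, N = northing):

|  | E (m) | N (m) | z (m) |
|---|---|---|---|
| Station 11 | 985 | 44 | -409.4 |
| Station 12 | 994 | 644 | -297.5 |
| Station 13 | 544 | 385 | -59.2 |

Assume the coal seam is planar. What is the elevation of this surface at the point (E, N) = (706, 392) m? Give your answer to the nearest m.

Let the plane be z = a·E + b·N + c.
Station 12−Station 11: 9a + 600b = 111.9;  Station 13−Station 11: −441a + 341b = 350.2.
Solving gives a = −0.64244, b = 0.19614.
Then c = -409.4 − a·985 − b·44 = 214.78.
At (706, 392): z = −453.6 + 76.9 + 214.78 = -161.9 m.

-162 m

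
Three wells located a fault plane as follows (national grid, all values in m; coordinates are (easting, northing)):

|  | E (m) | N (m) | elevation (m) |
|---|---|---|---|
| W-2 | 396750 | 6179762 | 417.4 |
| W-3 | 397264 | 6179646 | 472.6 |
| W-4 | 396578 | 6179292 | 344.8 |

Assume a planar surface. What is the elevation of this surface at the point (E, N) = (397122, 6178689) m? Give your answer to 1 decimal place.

Let the plane be z = a·E + b·N + c.
W-3−W-2: 514a − 116b = 55.2;  W-4−W-2: −172a − 470b = −72.6.
Solving gives a = 0.131401129, b = 0.106380864.
Then c = 417.4 − a·396750 − b·6179762 = −709124.42.
At (397122, 6178689): z = 52182.3 + 657294.3 − 709124.42 = 352.1 m.

352.1 m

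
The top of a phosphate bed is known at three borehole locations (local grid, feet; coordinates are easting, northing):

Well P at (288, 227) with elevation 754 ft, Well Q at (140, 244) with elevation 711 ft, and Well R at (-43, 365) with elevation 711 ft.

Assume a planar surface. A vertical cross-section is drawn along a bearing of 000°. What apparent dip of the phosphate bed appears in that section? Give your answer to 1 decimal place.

28.0°

Let the plane be z = a·easting + b·northing + c.
Well Q−Well P: −148a + 17b = −43;  Well R−Well P: −331a + 138b = −43.
Solving gives a = 0.35163, b = 0.53180.
Unit vector along 000° is (sin 0°, cos 0°) = (0.0000, 1.0000).
Slope in that direction = a·(0.0000) + b·(1.0000) = 0.53180.
Apparent dip = arctan|0.53180| = 28.0° (true dip is 32.5°, so apparent ≤ true as expected).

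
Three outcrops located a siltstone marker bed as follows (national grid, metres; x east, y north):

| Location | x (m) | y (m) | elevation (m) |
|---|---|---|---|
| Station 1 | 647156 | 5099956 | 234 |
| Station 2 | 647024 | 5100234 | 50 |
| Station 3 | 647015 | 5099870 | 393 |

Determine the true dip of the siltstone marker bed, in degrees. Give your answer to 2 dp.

47.33°

Let the plane be z = a·x + b·y + c.
Station 2−Station 1: −132a + 278b = −184;  Station 3−Station 1: −141a − 86b = 159.
Solving gives a = −0.56138, b = −0.92843.
Gradient magnitude |∇z| = √(a² + b²) = √(0.31515 + 0.86198) = 1.08496.
True dip = arctan(1.08496) = 47.33°, dipping toward NNE (azimuth ≈ 031°).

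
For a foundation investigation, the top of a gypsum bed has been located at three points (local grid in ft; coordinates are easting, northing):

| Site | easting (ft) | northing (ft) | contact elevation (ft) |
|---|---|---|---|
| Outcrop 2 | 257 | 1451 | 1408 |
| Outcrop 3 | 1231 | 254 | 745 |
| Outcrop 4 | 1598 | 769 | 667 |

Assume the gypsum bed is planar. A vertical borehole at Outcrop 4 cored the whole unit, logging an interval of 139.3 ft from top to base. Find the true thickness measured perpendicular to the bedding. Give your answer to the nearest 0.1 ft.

124.8 ft

Let the plane be z = a·easting + b·northing + c.
Outcrop 3−Outcrop 2: 974a − 1197b = −663;  Outcrop 4−Outcrop 2: 1341a − 682b = −741.
Solving gives a = −0.46212, b = 0.17786.
|∇z| = √(a²+b²) = 0.49516, so dip δ = arctan(0.49516) = 26.34°.
True thickness = vertical thickness × cos δ = 139.3 × cos 26.34° = 124.8 ft.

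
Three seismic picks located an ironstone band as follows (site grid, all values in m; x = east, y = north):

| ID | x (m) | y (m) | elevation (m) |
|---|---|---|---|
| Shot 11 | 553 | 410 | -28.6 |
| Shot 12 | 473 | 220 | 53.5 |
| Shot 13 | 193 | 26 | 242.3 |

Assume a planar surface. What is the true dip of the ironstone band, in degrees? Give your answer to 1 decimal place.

Let the plane be z = a·x + b·y + c.
Shot 12−Shot 11: −80a − 190b = 82.1;  Shot 13−Shot 11: −360a − 384b = 270.9.
Solving gives a = −0.52932, b = −0.20924.
Gradient magnitude |∇z| = √(a² + b²) = √(0.28017 + 0.04378) = 0.56917.
True dip = arctan(0.56917) = 29.6°, dipping toward ENE (azimuth ≈ 068°).

29.6°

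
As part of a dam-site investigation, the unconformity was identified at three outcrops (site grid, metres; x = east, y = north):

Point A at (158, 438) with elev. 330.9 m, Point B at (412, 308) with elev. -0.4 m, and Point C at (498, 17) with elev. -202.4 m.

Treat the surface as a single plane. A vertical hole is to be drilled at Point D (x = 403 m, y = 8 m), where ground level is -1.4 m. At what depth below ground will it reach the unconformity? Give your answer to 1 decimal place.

Let the plane be z = a·x + b·y + c.
Point B−Point A: 254a − 130b = −331.3;  Point C−Point A: 340a − 421b = −533.3.
Solving gives a = −1.11819, b = 0.36370.
Then c = 330.9 − a·158 − b·438 = 348.27.
At (403, 8): z_contact = −450.63 + 2.91 + 348.27 = -99.45 m.
Depth below ground = -1.4 − (-99.45) = 98.0 m.

98.0 m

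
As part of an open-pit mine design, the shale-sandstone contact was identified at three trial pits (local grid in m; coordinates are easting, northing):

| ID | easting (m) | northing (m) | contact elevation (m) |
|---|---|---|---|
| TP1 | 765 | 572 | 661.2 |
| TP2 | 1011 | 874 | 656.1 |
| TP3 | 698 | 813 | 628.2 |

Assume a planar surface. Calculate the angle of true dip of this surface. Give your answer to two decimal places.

8.70°

Two edge vectors: TP1→TP2 = (246, 302, -5.1), TP1→TP3 = (-67, 241, -33).
Normal n = (TP1→TP2) × (TP1→TP3) = (-8736.9, 8459.7, 79520).
So ∂z/∂easting = −n_x/n_z = 0.10987 and ∂z/∂northing = −n_y/n_z = −0.10638.
Gradient magnitude |∇z| = √(a² + b²) = √(0.01207 + 0.01132) = 0.15294.
True dip = arctan(0.15294) = 8.70°, dipping toward NW (azimuth ≈ 314°).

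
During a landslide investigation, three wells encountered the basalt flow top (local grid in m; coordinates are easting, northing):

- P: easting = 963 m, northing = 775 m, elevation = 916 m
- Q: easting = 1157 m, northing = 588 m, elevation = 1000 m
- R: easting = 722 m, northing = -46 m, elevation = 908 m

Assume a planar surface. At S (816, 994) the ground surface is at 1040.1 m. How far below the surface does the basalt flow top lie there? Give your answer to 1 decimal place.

Let the plane be z = a·easting + b·northing + c.
Q−P: 194a − 187b = 84;  R−P: −241a − 821b = −8.
Solving gives a = 0.344816, b = −0.091475.
Then c = 916 − a·963 − b·775 = 654.84.
At (816, 994): z_contact = 281.37 − 90.93 + 654.84 = 845.28 m.
Depth below ground = 1040.1 − 845.28 = 194.8 m.

194.8 m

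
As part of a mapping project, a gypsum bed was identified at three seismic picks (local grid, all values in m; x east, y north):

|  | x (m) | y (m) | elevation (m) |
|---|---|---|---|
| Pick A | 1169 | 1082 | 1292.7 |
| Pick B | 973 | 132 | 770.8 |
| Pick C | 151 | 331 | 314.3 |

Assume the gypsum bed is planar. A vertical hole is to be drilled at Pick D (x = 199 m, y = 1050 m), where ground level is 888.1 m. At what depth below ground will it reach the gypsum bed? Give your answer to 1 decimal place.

244.6 m

Let the plane be z = a·x + b·y + c.
Pick B−Pick A: −196a − 950b = −521.9;  Pick C−Pick A: −1018a − 751b = −978.4.
Solving gives a = 0.655605, b = 0.414107.
Then c = 1292.7 − a·1169 − b·1082 = 78.23.
At (199, 1050): z_contact = 130.47 + 434.81 + 78.23 = 643.51 m.
Depth below ground = 888.1 − 643.51 = 244.6 m.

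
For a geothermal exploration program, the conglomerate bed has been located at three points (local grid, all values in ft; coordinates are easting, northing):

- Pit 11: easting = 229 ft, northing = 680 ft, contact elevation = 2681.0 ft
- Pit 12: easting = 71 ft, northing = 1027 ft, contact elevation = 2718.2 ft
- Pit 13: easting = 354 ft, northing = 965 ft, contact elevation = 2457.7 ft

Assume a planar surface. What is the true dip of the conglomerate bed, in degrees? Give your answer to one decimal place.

46.5°

Let the plane be z = a·easting + b·northing + c.
Pit 12−Pit 11: −158a + 347b = 37.2;  Pit 13−Pit 11: 125a + 285b = −223.3.
Solving gives a = −0.99640, b = −0.34649.
Gradient magnitude |∇z| = √(a² + b²) = √(0.99282 + 0.12005) = 1.05493.
True dip = arctan(1.05493) = 46.5°, dipping toward ENE (azimuth ≈ 071°).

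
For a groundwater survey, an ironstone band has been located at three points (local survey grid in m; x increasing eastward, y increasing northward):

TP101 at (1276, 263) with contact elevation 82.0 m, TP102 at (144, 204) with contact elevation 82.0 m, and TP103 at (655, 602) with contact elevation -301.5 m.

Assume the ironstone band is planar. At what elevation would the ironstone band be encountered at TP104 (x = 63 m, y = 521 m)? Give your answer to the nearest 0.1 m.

Two edge vectors: TP101→TP102 = (-1132, -59, 0), TP101→TP103 = (-621, 339, -383.5).
Normal n = (TP101→TP102) × (TP101→TP103) = (22626.5, -434122, -420387).
So ∂z/∂x = −n_x/n_z = 0.053823 and ∂z/∂y = −n_y/n_z = −1.032672.
Intercept c from TP101: 82 − 68.68 + 271.59 = 284.91.
At (63, 521): z = 3.4 − 538.0 + 284.91 = -249.7 m.

-249.7 m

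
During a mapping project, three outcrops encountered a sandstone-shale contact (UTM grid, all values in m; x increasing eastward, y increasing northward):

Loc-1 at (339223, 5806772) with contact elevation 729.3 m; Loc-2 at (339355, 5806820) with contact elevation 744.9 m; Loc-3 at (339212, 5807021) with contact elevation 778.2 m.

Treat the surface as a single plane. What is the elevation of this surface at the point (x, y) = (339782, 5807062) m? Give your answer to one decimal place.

812.6 m

Two edge vectors: Loc-1→Loc-2 = (132, 48, 15.6), Loc-1→Loc-3 = (-11, 249, 48.9).
Normal n = (Loc-1→Loc-2) × (Loc-1→Loc-3) = (-1537.2, -6626.4, 33396).
So ∂z/∂x = −n_x/n_z = 0.046029465 and ∂z/∂y = −n_y/n_z = 0.198418972.
Intercept c from Loc-1: 729.3 − 15614.25 − 1152173.73 = −1167058.69.
At (339782, 5807062): z = 15640.0 + 1152231.3 − 1167058.69 = 812.6 m.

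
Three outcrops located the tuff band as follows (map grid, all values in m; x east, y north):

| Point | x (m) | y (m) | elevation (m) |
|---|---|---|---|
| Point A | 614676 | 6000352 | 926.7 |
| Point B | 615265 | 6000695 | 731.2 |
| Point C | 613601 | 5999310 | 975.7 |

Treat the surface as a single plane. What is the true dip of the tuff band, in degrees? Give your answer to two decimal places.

Two edge vectors: Point A→Point B = (589, 343, -195.5), Point A→Point C = (-1075, -1042, 49).
Normal n = (Point A→Point B) × (Point A→Point C) = (-186904, 181301.5, -245013).
So ∂z/∂x = −n_x/n_z = −0.76283 and ∂z/∂y = −n_y/n_z = 0.73997.
Gradient magnitude |∇z| = √(a² + b²) = √(0.58191 + 0.54755) = 1.06276.
True dip = arctan(1.06276) = 46.74°, dipping toward SE (azimuth ≈ 134°).

46.74°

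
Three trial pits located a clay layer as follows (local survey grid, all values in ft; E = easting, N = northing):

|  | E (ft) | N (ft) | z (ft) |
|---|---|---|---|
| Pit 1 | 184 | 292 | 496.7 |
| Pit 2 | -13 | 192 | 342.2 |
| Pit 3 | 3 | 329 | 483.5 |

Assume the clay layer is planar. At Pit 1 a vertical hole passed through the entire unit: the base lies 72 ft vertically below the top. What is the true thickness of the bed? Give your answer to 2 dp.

Two edge vectors: Pit 1→Pit 2 = (-197, -100, -154.5), Pit 1→Pit 3 = (-181, 37, -13.2).
Normal n = (Pit 1→Pit 2) × (Pit 1→Pit 3) = (7036.5, 25364.1, -25389).
So ∂z/∂E = −n_x/n_z = 0.27715 and ∂z/∂N = −n_y/n_z = 0.99902.
|∇z| = √(a²+b²) = 1.03675, so dip δ = arctan(1.03675) = 46.03°.
True thickness = vertical thickness × cos δ = 72 × cos 46.03° = 49.98 ft.

49.98 ft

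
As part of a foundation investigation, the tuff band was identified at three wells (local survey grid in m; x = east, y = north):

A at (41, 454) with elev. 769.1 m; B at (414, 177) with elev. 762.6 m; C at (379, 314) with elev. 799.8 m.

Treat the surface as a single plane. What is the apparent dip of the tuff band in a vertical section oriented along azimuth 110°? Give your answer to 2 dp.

Two edge vectors: A→B = (373, -277, -6.5), A→C = (338, -140, 30.7).
Normal n = (A→B) × (A→C) = (-9413.9, -13648.1, 41406).
So ∂z/∂x = −n_x/n_z = 0.22736 and ∂z/∂y = −n_y/n_z = 0.32962.
Unit vector along 110° is (sin 110°, cos 110°) = (0.9397, -0.3420).
Slope in that direction = a·(0.9397) + b·(-0.3420) = 0.10091.
Apparent dip = arctan|0.10091| = 5.76° (true dip is 21.8°, so apparent ≤ true as expected).

5.76°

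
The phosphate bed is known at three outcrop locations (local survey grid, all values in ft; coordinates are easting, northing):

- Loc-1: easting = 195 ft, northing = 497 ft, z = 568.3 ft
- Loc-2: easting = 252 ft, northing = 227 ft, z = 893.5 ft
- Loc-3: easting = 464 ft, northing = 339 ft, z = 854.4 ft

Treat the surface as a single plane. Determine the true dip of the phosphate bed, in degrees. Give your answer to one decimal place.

Two edge vectors: Loc-1→Loc-2 = (57, -270, 325.2), Loc-1→Loc-3 = (269, -158, 286.1).
Normal n = (Loc-1→Loc-2) × (Loc-1→Loc-3) = (-25865.4, 71171.1, 63624).
So ∂z/∂easting = −n_x/n_z = 0.40654 and ∂z/∂northing = −n_y/n_z = −1.11862.
Gradient magnitude |∇z| = √(a² + b²) = √(0.16527 + 1.25131) = 1.19020.
True dip = arctan(1.19020) = 50.0°, dipping toward NNW (azimuth ≈ 340°).

50.0°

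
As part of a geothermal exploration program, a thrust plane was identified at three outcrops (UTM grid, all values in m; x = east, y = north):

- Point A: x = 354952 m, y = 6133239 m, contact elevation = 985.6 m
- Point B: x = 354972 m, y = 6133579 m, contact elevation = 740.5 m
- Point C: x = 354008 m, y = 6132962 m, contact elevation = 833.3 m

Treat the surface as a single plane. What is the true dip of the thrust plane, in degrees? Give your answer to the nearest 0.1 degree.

Two edge vectors: Point A→Point B = (20, 340, -245.1), Point A→Point C = (-944, -277, -152.3).
Normal n = (Point A→Point B) × (Point A→Point C) = (-119674.7, 234420.4, 315420).
So ∂z/∂x = −n_x/n_z = 0.37941 and ∂z/∂y = −n_y/n_z = −0.74320.
Gradient magnitude |∇z| = √(a² + b²) = √(0.14395 + 0.55235) = 0.83445.
True dip = arctan(0.83445) = 39.8°, dipping toward NNW (azimuth ≈ 333°).

39.8°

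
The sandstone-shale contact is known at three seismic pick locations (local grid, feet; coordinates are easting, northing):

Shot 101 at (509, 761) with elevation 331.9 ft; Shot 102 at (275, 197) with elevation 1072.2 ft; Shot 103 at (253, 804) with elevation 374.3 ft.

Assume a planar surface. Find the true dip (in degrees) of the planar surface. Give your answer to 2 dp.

Let the plane be z = a·easting + b·northing + c.
Shot 102−Shot 101: −234a − 564b = 740.3;  Shot 103−Shot 101: −256a + 43b = 42.4.
Solving gives a = −0.36094, b = −1.16283.
Gradient magnitude |∇z| = √(a² + b²) = √(0.13028 + 1.35219) = 1.21757.
True dip = arctan(1.21757) = 50.60°, dipping toward NNE (azimuth ≈ 017°).

50.60°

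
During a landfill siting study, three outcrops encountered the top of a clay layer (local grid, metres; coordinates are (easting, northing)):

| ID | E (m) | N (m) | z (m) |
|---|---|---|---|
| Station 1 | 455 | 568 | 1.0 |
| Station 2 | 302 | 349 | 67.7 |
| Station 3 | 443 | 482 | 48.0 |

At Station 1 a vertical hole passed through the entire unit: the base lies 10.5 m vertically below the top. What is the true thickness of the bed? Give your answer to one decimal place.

8.4 m

Two edge vectors: Station 1→Station 2 = (-153, -219, 66.7), Station 1→Station 3 = (-12, -86, 47).
Normal n = (Station 1→Station 2) × (Station 1→Station 3) = (-4556.8, 6390.6, 10530).
So ∂z/∂E = −n_x/n_z = 0.43274 and ∂z/∂N = −n_y/n_z = −0.60689.
|∇z| = √(a²+b²) = 0.74538, so dip δ = arctan(0.74538) = 36.70°.
True thickness = vertical thickness × cos δ = 10.5 × cos 36.70° = 8.4 m.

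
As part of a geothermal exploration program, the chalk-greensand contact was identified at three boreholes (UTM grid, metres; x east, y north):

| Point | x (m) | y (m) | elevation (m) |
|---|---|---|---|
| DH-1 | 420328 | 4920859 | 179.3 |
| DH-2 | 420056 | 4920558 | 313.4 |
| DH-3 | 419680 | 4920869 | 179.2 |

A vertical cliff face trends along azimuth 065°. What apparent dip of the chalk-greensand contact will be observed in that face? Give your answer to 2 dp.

Let the plane be z = a·x + b·y + c.
DH-2−DH-1: −272a − 301b = 134.1;  DH-3−DH-1: −648a + 10b = −0.1.
Solving gives a = −0.00663, b = −0.43953.
Unit vector along 065° is (sin 65°, cos 65°) = (0.9063, 0.4226).
Slope in that direction = a·(0.9063) + b·(0.4226) = −0.19176.
Apparent dip = arctan|0.19176| = 10.86° (true dip is 23.7°, so apparent ≤ true as expected).

10.86°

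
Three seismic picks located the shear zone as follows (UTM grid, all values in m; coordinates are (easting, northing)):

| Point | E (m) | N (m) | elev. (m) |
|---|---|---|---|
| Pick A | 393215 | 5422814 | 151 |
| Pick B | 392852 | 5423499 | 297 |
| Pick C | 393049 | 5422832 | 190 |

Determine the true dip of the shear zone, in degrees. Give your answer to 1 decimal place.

13.7°

Two edge vectors: Pick A→Pick B = (-363, 685, 146), Pick A→Pick C = (-166, 18, 39).
Normal n = (Pick A→Pick B) × (Pick A→Pick C) = (24087, -10079, 107176).
So ∂z/∂E = −n_x/n_z = −0.22474 and ∂z/∂N = −n_y/n_z = 0.09404.
Gradient magnitude |∇z| = √(a² + b²) = √(0.05051 + 0.00884) = 0.24362.
True dip = arctan(0.24362) = 13.7°, dipping toward ESE (azimuth ≈ 113°).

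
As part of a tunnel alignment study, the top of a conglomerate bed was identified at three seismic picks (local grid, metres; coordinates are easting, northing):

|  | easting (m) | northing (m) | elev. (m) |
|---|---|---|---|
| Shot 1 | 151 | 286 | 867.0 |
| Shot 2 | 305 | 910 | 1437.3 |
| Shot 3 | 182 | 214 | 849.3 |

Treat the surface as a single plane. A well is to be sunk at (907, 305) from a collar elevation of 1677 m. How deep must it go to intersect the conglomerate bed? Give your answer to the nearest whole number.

52 m

Two edge vectors: Shot 1→Shot 2 = (154, 624, 570.3), Shot 1→Shot 3 = (31, -72, -17.7).
Normal n = (Shot 1→Shot 2) × (Shot 1→Shot 3) = (30016.8, 20405.1, -30432).
So ∂z/∂easting = −n_x/n_z = 0.98636 and ∂z/∂northing = −n_y/n_z = 0.67051.
Intercept c from Shot 1: 867 − 148.94 − 191.77 = 526.29.
At (907, 305): z_contact = 894.6 + 204.5 + 526.29 = 1625.4 m.
Depth below ground = 1677 − 1625.4 = 52 m.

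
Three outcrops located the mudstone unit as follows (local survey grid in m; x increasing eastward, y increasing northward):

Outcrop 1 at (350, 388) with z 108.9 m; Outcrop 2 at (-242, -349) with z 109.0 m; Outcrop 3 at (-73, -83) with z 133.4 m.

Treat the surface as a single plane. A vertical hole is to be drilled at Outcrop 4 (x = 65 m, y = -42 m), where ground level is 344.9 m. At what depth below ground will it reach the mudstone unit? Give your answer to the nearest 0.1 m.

Two edge vectors: Outcrop 1→Outcrop 2 = (-592, -737, 0.1), Outcrop 1→Outcrop 3 = (-423, -471, 24.5).
Normal n = (Outcrop 1→Outcrop 2) × (Outcrop 1→Outcrop 3) = (-18009.4, 14461.7, -32919).
So ∂z/∂x = −n_x/n_z = −0.54708 and ∂z/∂y = −n_y/n_z = 0.43931.
Intercept c from Outcrop 1: 108.9 + 191.48 − 170.45 = 129.93.
At (65, -42): z_contact = −35.56 − 18.45 + 129.93 = 75.91 m.
Depth below ground = 344.9 − 75.91 = 269.0 m.

269.0 m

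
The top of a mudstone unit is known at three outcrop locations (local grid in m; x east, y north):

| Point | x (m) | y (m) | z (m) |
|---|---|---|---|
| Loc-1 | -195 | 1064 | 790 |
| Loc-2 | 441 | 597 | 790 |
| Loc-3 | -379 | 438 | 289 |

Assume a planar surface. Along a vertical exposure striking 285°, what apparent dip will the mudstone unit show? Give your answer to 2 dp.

16.52°

Let the plane be z = a·x + b·y + c.
Loc-2−Loc-1: 636a − 467b = 0;  Loc-3−Loc-1: −184a − 626b = −501.
Solving gives a = 0.48334, b = 0.65825.
Unit vector along 285° is (sin 285°, cos 285°) = (-0.9659, 0.2588).
Slope in that direction = a·(-0.9659) + b·(0.2588) = −0.29650.
Apparent dip = arctan|0.29650| = 16.52° (true dip is 39.2°, so apparent ≤ true as expected).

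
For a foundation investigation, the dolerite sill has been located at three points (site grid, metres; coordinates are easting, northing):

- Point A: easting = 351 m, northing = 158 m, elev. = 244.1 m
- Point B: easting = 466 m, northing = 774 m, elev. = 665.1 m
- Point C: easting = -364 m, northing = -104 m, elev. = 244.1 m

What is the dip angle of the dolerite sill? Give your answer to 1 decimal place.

38.0°

Two edge vectors: Point A→Point B = (115, 616, 421), Point A→Point C = (-715, -262, 0).
Normal n = (Point A→Point B) × (Point A→Point C) = (110302, -301015, 410310).
So ∂z/∂easting = −n_x/n_z = −0.26883 and ∂z/∂northing = −n_y/n_z = 0.73363.
Gradient magnitude |∇z| = √(a² + b²) = √(0.07227 + 0.53821) = 0.78133.
True dip = arctan(0.78133) = 38.0°, dipping toward SSE (azimuth ≈ 160°).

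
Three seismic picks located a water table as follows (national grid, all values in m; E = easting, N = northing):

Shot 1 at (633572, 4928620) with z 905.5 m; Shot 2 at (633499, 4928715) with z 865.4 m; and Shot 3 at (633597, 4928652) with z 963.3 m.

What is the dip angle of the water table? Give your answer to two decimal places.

Two edge vectors: Shot 1→Shot 2 = (-73, 95, -40.1), Shot 1→Shot 3 = (25, 32, 57.8).
Normal n = (Shot 1→Shot 2) × (Shot 1→Shot 3) = (6774.2, 3216.9, -4711).
So ∂z/∂E = −n_x/n_z = 1.43795 and ∂z/∂N = −n_y/n_z = 0.68285.
Gradient magnitude |∇z| = √(a² + b²) = √(2.06771 + 0.46628) = 1.59185.
True dip = arctan(1.59185) = 57.86°, dipping toward WSW (azimuth ≈ 245°).

57.86°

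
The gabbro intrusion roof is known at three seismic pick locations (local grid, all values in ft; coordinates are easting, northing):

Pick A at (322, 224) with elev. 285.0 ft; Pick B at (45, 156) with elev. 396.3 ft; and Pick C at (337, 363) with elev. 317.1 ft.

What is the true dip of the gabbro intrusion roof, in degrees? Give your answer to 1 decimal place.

28.8°

Let the plane be z = a·easting + b·northing + c.
Pick B−Pick A: −277a − 68b = 111.3;  Pick C−Pick A: 15a + 139b = 32.1.
Solving gives a = −0.47097, b = 0.28176.
Gradient magnitude |∇z| = √(a² + b²) = √(0.22182 + 0.07939) = 0.54882.
True dip = arctan(0.54882) = 28.8°, dipping toward ESE (azimuth ≈ 121°).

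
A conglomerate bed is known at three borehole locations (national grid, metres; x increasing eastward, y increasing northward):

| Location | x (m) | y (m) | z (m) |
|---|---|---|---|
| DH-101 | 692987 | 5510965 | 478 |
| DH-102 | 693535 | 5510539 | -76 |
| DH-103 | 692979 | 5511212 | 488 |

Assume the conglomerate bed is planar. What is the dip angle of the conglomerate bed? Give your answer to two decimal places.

Two edge vectors: DH-101→DH-102 = (548, -426, -554), DH-101→DH-103 = (-8, 247, 10).
Normal n = (DH-101→DH-102) × (DH-101→DH-103) = (132578, -1048, 131948).
So ∂z/∂x = −n_x/n_z = −1.00477 and ∂z/∂y = −n_y/n_z = 0.00794.
Gradient magnitude |∇z| = √(a² + b²) = √(1.00957 + 0.00006) = 1.00481.
True dip = arctan(1.00481) = 45.14°, dipping toward E (azimuth ≈ 090°).

45.14°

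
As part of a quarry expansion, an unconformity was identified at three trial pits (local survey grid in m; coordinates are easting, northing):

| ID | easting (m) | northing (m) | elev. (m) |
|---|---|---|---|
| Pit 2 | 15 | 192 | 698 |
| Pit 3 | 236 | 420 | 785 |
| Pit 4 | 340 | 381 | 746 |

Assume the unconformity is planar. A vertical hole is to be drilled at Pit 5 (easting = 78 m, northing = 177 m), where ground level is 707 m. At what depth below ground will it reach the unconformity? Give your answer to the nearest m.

Two edge vectors: Pit 2→Pit 3 = (221, 228, 87), Pit 2→Pit 4 = (325, 189, 48).
Normal n = (Pit 2→Pit 3) × (Pit 2→Pit 4) = (-5499, 17667, -32331).
So ∂z/∂easting = −n_x/n_z = −0.17008 and ∂z/∂northing = −n_y/n_z = 0.54644.
Intercept c from Pit 2: 698 + 2.55 − 104.92 = 595.63.
At (78, 177): z_contact = −13.3 + 96.7 + 595.63 = 679.1 m.
Depth below ground = 707 − 679.1 = 28 m.

28 m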